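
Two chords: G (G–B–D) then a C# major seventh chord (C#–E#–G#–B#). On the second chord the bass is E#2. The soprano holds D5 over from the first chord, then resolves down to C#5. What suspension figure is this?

At the second chord the bass is E#2. The suspended D5 lies a seventh above the bass; after resolving down by step to C#5, the interval above the bass becomes a sixth.
Suspension figures are named by those two intervals: 7–6.

7–6 suspension.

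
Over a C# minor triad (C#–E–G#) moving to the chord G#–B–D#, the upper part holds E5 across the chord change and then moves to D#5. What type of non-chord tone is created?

The harmony at that moment is G# minor triad (G#, B, D#); E5 is not a chord tone.
It is held over (the same pitch as the preceding E5) and left by step down to D#5.
Held over from the previous chord and resolving down by step — a suspension.

E5 is a suspension.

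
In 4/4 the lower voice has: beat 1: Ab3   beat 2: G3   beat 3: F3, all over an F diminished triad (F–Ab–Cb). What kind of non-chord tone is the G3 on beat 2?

Passing tone.

The harmony at that moment is F diminished triad (F, Ab, Cb); G3 is not a chord tone.
It is approached by step down from Ab3 and left by step down to F3.
Step in, step out in the same direction — a passing tone.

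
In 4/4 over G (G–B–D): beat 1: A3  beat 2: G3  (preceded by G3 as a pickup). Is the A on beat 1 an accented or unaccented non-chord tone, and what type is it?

Accented neighbor tone.

The harmony at that moment is G major triad (G, B, D); A3 is not a chord tone.
It is approached by step up from G3 and left by step down to G3.
Step away and step back to the same note — a neighbor tone (upper neighbor).
It falls on the downbeat, so it is accented.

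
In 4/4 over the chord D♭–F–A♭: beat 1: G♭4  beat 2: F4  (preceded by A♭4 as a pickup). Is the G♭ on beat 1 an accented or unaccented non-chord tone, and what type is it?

The harmony at that moment is D♭ major triad (D♭, F, A♭); G♭4 is not a chord tone.
It is approached by step down from A♭4 and left by step down to F4.
Step in, step out in the same direction — a passing tone.
It falls on the downbeat, so it is accented.

Accented passing tone.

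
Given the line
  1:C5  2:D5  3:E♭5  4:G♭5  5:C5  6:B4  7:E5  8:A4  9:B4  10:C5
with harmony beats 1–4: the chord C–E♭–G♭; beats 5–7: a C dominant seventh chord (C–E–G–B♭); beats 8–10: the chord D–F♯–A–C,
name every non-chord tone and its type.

The harmony at that moment is C diminished triad (C, E♭, G♭); D5 is not a chord tone.
It is approached by step up from C5 and left by step up to E♭5.
Step in, step out in the same direction — a passing tone.
The harmony at that moment is C dominant seventh chord (C, E, G, B♭); B4 is not a chord tone.
It is approached by step down from C5 and left by leap up to E5.
Step in, leap out — an escape tone.
The harmony at that moment is D dominant seventh chord (D, F♯, A, C); B4 is not a chord tone.
It is approached by step up from A4 and left by step up to C5.
Step in, step out in the same direction — a passing tone.

D5 (beat 2) — passing tone; B4 (beat 6) — escape tone; B4 (beat 9) — passing tone.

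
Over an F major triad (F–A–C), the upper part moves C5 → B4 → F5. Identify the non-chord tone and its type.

The harmony at that moment is F major triad (F, A, C); B4 is not a chord tone.
It is approached by step down from C5 and left by leap up to F5.
Step in, leap out — an escape tone.

B4 is an escape tone.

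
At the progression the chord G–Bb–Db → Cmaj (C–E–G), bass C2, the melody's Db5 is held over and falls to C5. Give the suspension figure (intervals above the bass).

At the second chord the bass is C2. The suspended Db5 lies a ninth above the bass; after resolving down by step to C5, the interval above the bass becomes an octave.
Suspension figures are named by those two intervals: 9–8.

9–8 suspension.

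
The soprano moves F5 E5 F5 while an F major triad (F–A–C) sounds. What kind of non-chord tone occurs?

E5 is a neighbor tone.

The harmony at that moment is F major triad (F, A, C); E5 is not a chord tone.
It is approached by step down from F5 and left by step up to F5.
Step away and step back to the same note — a neighbor tone (lower neighbor).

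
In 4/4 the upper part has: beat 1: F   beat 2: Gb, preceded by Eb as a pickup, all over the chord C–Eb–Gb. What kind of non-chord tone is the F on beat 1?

Passing tone.

The harmony at that moment is C diminished triad (C, Eb, Gb); F is not a chord tone.
It is approached by step up from Eb and left by step up to Gb.
Step in, step out in the same direction — a passing tone.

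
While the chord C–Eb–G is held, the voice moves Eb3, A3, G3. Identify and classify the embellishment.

The harmony at that moment is C minor triad (C, Eb, G); A3 is not a chord tone.
It is approached by leap up from Eb3 and left by step down to G3.
Leap in, step out — an appoggiatura.

A3 is an appoggiatura.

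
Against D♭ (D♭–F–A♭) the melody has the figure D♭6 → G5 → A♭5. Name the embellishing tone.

The harmony at that moment is D♭ major triad (D♭, F, A♭); G5 is not a chord tone.
It is approached by leap down from D♭6 and left by step up to A♭5.
Leap in, step out — an appoggiatura.

G5 is an appoggiatura.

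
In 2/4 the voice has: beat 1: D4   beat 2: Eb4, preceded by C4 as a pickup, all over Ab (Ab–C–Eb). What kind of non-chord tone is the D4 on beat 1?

The harmony at that moment is Ab major triad (Ab, C, Eb); D4 is not a chord tone.
It is approached by step up from C4 and left by step up to Eb4.
Step in, step out in the same direction — a passing tone.

Passing tone.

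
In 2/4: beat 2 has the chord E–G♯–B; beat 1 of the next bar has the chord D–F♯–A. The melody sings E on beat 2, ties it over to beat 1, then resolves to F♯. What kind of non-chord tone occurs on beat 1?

The harmony at that moment is D major triad (D, F♯, A); E is not a chord tone.
It is held over (the same pitch as the preceding E) and left by step up to F♯.
Held over from the previous chord and resolving up by step — a retardation.

Retardation.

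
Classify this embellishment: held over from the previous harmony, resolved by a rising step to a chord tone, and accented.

Approach: by preparation — the pitch is first a chord tone, then held (tied or repeated) while the harmony changes under it. Departure: up by step. Metric position: strong.
A prepared dissonance that resolves upward by step — a retardation. (The same figure resolving downward would be a suspension.)

Retardation.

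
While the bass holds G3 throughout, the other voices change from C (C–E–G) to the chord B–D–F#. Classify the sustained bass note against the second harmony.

Pedal tone (pedal point).

The harmony at that moment is B minor triad (B, D, F#); G3 is not a chord tone.
It is held over (the same pitch as the preceding G3) and then sustained as the same pitch into the next harmony.
Sustained through a change of harmony — a pedal tone.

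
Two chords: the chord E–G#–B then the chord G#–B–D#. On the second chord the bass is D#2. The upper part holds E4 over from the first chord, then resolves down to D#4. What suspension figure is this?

At the second chord the bass is D#2. The suspended E4 lies a ninth above the bass; after resolving down by step to D#4, the interval above the bass becomes an octave.
Suspension figures are named by those two intervals: 9–8.

9–8 suspension.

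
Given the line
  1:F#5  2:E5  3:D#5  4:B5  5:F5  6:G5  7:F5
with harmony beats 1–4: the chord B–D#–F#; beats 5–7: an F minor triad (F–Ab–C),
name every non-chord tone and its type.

E5 (beat 2) — passing tone; G5 (beat 6) — neighbor tone.

The harmony at that moment is B major triad (B, D#, F#); E5 is not a chord tone.
It is approached by step down from F#5 and left by step down to D#5.
Step in, step out in the same direction — a passing tone.
The harmony at that moment is F minor triad (F, Ab, C); G5 is not a chord tone.
It is approached by step up from F5 and left by step down to F5.
Step away and step back to the same note — a neighbor tone (upper neighbor).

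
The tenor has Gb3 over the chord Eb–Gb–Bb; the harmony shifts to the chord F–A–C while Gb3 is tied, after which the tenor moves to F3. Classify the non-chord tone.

The harmony at that moment is F major triad (F, A, C); Gb3 is not a chord tone.
It is held over (the same pitch as the preceding Gb3) and left by step down to F3.
Held over from the previous chord and resolving down by step — a suspension.

Gb3 is a suspension.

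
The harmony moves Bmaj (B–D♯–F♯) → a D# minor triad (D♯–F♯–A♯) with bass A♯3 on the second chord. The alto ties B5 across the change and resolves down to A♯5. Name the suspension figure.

9–8 suspension.

At the second chord the bass is A♯3. The suspended B5 lies a ninth above the bass; after resolving down by step to A♯5, the interval above the bass becomes an octave.
Suspension figures are named by those two intervals: 9–8.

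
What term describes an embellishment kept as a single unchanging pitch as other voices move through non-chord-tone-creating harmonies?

Pedal tone.

Approach: none. Departure: none — a single pitch is sustained while the chords change around it, passing through harmonies that do not contain it.
No melodic motion at all; the dissonance is created entirely by the moving harmonies against the stationary note — a pedal tone (pedal point).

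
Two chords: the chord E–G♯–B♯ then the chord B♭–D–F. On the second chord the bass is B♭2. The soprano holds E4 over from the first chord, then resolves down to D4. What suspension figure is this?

At the second chord the bass is B♭2. The suspended E4 lies a fourth above the bass; after resolving down by step to D4, the interval above the bass becomes a third.
Suspension figures are named by those two intervals: 4–3.

4–3 suspension.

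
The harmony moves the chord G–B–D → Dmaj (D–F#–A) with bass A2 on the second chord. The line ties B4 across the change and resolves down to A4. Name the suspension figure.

9–8 suspension.

At the second chord the bass is A2. The suspended B4 lies a ninth above the bass; after resolving down by step to A4, the interval above the bass becomes an octave.
Suspension figures are named by those two intervals: 9–8.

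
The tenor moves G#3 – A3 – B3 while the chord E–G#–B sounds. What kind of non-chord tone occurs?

A3 is a passing tone.

The harmony at that moment is E major triad (E, G#, B); A3 is not a chord tone.
It is approached by step up from G#3 and left by step up to B3.
Step in, step out in the same direction — a passing tone.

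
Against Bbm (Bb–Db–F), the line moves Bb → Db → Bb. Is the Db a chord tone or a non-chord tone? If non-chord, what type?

Bb minor triad contains Bb, Db, F; Db is the third, so it is a chord tone.

Chord tone (the third of Bb minor triad).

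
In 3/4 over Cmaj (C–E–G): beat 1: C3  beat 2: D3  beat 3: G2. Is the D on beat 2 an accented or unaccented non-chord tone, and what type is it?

The harmony at that moment is C major triad (C, E, G); D3 is not a chord tone.
It is approached by step up from C3 and left by leap down to G2.
Step in, leap out — an escape tone.
It falls on a weak beat, so it is unaccented.

Unaccented escape tone.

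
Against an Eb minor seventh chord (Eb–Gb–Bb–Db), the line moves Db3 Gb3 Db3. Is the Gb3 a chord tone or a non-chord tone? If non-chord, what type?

Eb minor seventh chord contains Eb, Gb, Bb, Db; Gb is the third, so it is a chord tone.

Chord tone (the third of Eb minor seventh chord).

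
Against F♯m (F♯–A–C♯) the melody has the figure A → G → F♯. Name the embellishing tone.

G is a passing tone.

The harmony at that moment is F♯ minor triad (F♯, A, C♯); G is not a chord tone.
It is approached by step down from A and left by step down to F♯.
Step in, step out in the same direction — a passing tone.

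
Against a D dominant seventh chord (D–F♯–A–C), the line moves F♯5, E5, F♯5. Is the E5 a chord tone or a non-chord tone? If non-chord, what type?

The harmony at that moment is D dominant seventh chord (D, F♯, A, C); E5 is not a chord tone.
It is approached by step down from F♯5 and left by step up to F♯5.
Step away and step back to the same note — a neighbor tone (lower neighbor).

Non-chord tone — a neighbor tone.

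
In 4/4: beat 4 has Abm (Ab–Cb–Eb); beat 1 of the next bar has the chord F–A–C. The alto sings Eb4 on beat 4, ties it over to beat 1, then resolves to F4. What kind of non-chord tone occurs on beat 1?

The harmony at that moment is F major triad (F, A, C); Eb4 is not a chord tone.
It is held over (the same pitch as the preceding Eb4) and left by step up to F4.
Held over from the previous chord and resolving up by step — a retardation.

Retardation.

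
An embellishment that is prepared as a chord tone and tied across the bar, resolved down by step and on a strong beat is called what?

Approach: by preparation — the pitch is first a chord tone, then held (tied or repeated) while the harmony changes under it. Departure: down by step. Metric position: strong.
A prepared dissonance that resolves downward by step — a suspension. (The same figure resolving upward would be a retardation.)

Suspension.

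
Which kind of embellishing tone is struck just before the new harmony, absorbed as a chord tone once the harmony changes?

Anticipation.

Approach: ahead of the chord change (typically by step), so it is dissonant against the current harmony. Departure: none — the same pitch is restated or held and is a chord tone of the new harmony.
Dissonant first, consonant once the harmony catches up: the note simply arrives early — an anticipation. (The reverse timing, consonant first and dissonant after the change, would be a suspension or retardation.)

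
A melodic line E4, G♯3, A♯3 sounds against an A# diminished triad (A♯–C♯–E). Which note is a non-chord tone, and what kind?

G♯3 is an appoggiatura.

The harmony at that moment is A♯ diminished triad (A♯, C♯, E); G♯3 is not a chord tone.
It is approached by leap down from E4 and left by step up to A♯3.
Leap in, step out — an appoggiatura.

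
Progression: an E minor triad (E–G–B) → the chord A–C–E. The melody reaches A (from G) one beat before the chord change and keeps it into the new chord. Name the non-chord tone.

A is an anticipation.

The harmony at that moment is E minor triad (E, G, B); A is not a chord tone.
It is approached by step up from G and then sustained as the same pitch into the next harmony.
Arriving early and becoming a chord tone when the harmony changes — an anticipation.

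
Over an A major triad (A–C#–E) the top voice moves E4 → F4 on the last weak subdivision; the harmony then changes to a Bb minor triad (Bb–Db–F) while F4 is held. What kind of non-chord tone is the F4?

The harmony at that moment is A major triad (A, C#, E); F4 is not a chord tone.
It is approached by step up from E4 and then sustained as the same pitch into the next harmony.
Arriving early and becoming a chord tone when the harmony changes — an anticipation.

F4 is an anticipation.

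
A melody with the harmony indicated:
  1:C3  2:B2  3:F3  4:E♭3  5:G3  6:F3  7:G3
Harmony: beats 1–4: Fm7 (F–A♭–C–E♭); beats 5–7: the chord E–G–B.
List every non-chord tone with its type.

B2 (beat 2) — escape tone; F3 (beat 6) — neighbor tone.

The harmony at that moment is F minor seventh chord (F, A♭, C, E♭); B2 is not a chord tone.
It is approached by step down from C3 and left by leap up to F3.
Step in, leap out — an escape tone.
The harmony at that moment is E minor triad (E, G, B); F3 is not a chord tone.
It is approached by step down from G3 and left by step up to G3.
Step away and step back to the same note — a neighbor tone (lower neighbor).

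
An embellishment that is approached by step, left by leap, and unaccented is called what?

Approach: by step. Departure: by leap. Metric position: weak.
Step in, leap out, from a weak position — an escape tone (échappée). (It is the mirror image of the appoggiatura, which leaps in and steps out on a strong beat.)

Escape tone.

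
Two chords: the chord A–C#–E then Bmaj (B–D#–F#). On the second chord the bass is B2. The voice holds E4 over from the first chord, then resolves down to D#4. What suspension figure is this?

4–3 suspension.

At the second chord the bass is B2. The suspended E4 lies a fourth above the bass; after resolving down by step to D#4, the interval above the bass becomes a third.
Suspension figures are named by those two intervals: 4–3.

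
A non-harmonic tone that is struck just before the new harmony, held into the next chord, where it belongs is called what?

Approach: ahead of the chord change (typically by step), so it is dissonant against the current harmony. Departure: none — the same pitch is restated or held and is a chord tone of the new harmony.
Dissonant first, consonant once the harmony catches up: the note simply arrives early — an anticipation. (The reverse timing, consonant first and dissonant after the change, would be a suspension or retardation.)

Anticipation.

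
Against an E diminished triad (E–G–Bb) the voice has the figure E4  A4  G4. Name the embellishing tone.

The harmony at that moment is E diminished triad (E, G, Bb); A4 is not a chord tone.
It is approached by leap up from E4 and left by step down to G4.
Leap in, step out — an appoggiatura.

A4 is an appoggiatura.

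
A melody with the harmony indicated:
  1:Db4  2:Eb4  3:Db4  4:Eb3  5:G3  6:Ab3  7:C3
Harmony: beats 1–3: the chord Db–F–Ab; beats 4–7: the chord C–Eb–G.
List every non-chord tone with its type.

Eb4 (beat 2) — neighbor tone; Ab3 (beat 6) — escape tone.

The harmony at that moment is Db major triad (Db, F, Ab); Eb4 is not a chord tone.
It is approached by step up from Db4 and left by step down to Db4.
Step away and step back to the same note — a neighbor tone (upper neighbor).
The harmony at that moment is C minor triad (C, Eb, G); Ab3 is not a chord tone.
It is approached by step up from G3 and left by leap down to C3.
Step in, leap out — an escape tone.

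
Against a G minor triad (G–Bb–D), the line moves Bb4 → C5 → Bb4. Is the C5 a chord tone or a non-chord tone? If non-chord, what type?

Non-chord tone — a neighbor tone.

The harmony at that moment is G minor triad (G, Bb, D); C5 is not a chord tone.
It is approached by step up from Bb4 and left by step down to Bb4.
Step away and step back to the same note — a neighbor tone (upper neighbor).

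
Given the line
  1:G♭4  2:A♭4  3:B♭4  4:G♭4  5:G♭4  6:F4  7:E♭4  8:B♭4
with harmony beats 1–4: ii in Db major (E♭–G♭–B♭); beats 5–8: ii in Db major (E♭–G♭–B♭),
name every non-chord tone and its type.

The harmony at that moment is E♭ minor triad (E♭, G♭, B♭); A♭4 is not a chord tone.
It is approached by step up from G♭4 and left by step up to B♭4.
Step in, step out in the same direction — a passing tone.
The harmony at that moment is E♭ minor triad (E♭, G♭, B♭); F4 is not a chord tone.
It is approached by step down from G♭4 and left by step down to E♭4.
Step in, step out in the same direction — a passing tone.

A♭4 (beat 2) — passing tone; F4 (beat 6) — passing tone.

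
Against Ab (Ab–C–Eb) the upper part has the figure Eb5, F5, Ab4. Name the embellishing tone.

The harmony at that moment is Ab major triad (Ab, C, Eb); F5 is not a chord tone.
It is approached by step up from Eb5 and left by leap down to Ab4.
Step in, leap out — an escape tone.

F5 is an escape tone.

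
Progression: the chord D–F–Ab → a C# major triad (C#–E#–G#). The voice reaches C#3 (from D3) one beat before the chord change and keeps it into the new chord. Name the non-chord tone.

C#3 is an anticipation.

The harmony at that moment is D diminished triad (D, F, Ab); C#3 is not a chord tone.
It is approached by step down from D3 and then sustained as the same pitch into the next harmony.
Arriving early and becoming a chord tone when the harmony changes — an anticipation.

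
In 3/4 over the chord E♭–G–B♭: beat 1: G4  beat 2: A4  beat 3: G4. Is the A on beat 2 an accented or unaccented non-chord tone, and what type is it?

The harmony at that moment is E♭ major triad (E♭, G, B♭); A4 is not a chord tone.
It is approached by step up from G4 and left by step down to G4.
Step away and step back to the same note — a neighbor tone (upper neighbor).
It falls on a weak beat, so it is unaccented.

Unaccented neighbor tone.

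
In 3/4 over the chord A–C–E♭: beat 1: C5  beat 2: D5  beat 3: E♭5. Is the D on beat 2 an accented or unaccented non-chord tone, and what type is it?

Unaccented passing tone.

The harmony at that moment is A diminished triad (A, C, E♭); D5 is not a chord tone.
It is approached by step up from C5 and left by step up to E♭5.
Step in, step out in the same direction — a passing tone.
It falls on a weak beat, so it is unaccented.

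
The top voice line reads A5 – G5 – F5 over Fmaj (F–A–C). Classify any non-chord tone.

The harmony at that moment is F major triad (F, A, C); G5 is not a chord tone.
It is approached by step down from A5 and left by step down to F5.
Step in, step out in the same direction — a passing tone.

G5 is a passing tone.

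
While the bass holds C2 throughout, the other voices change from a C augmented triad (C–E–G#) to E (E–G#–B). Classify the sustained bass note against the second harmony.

Pedal tone (pedal point).

The harmony at that moment is E major triad (E, G#, B); C2 is not a chord tone.
It is held over (the same pitch as the preceding C2) and then sustained as the same pitch into the next harmony.
Sustained through a change of harmony — a pedal tone.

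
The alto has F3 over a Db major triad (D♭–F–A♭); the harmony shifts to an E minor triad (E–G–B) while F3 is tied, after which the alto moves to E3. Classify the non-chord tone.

F3 is a suspension.

The harmony at that moment is E minor triad (E, G, B); F3 is not a chord tone.
It is held over (the same pitch as the preceding F3) and left by step down to E3.
Held over from the previous chord and resolving down by step — a suspension.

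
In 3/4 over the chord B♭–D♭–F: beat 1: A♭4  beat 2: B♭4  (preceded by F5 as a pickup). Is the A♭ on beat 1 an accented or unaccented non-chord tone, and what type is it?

The harmony at that moment is B♭ minor triad (B♭, D♭, F); A♭4 is not a chord tone.
It is approached by leap down from F5 and left by step up to B♭4.
Leap in, step out — an appoggiatura.
It falls on the downbeat, so it is accented.

Accented appoggiatura.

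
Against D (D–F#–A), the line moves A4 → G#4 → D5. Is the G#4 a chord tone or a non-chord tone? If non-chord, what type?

The harmony at that moment is D major triad (D, F#, A); G#4 is not a chord tone.
It is approached by step down from A4 and left by leap up to D5.
Step in, leap out — an escape tone.

Non-chord tone — an escape tone.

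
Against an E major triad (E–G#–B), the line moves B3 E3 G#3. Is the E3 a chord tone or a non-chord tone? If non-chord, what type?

E major triad contains E, G#, B; E is the root, so it is a chord tone.

Chord tone (the root of E major triad).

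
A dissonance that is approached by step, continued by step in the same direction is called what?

Passing tone.

Approach: by step. Departure: by step, continuing in the same direction.
Stepwise on both sides with no change of direction means the note fills in the space between two different chord tones — a passing tone. (Had it turned back to its starting note it would be a neighbor tone instead.)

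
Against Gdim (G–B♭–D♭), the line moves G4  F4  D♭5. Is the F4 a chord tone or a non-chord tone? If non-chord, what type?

The harmony at that moment is G diminished triad (G, B♭, D♭); F4 is not a chord tone.
It is approached by step down from G4 and left by leap up to D♭5.
Step in, leap out — an escape tone.

Non-chord tone — an escape tone.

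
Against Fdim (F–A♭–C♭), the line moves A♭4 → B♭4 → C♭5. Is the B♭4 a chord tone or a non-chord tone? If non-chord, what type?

Non-chord tone — a passing tone.

The harmony at that moment is F diminished triad (F, A♭, C♭); B♭4 is not a chord tone.
It is approached by step up from A♭4 and left by step up to C♭5.
Step in, step out in the same direction — a passing tone.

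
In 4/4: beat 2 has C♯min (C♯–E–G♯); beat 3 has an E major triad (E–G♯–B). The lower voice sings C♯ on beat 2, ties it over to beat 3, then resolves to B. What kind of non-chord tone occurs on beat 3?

Suspension.

The harmony at that moment is E major triad (E, G♯, B); C♯ is not a chord tone.
It is held over (the same pitch as the preceding C♯) and left by step down to B.
Held over from the previous chord and resolving down by step — a suspension.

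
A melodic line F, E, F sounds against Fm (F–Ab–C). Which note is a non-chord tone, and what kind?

E is a neighbor tone.

The harmony at that moment is F minor triad (F, Ab, C); E is not a chord tone.
It is approached by step down from F and left by step up to F.
Step away and step back to the same note — a neighbor tone (lower neighbor).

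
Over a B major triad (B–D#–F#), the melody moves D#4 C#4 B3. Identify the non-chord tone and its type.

The harmony at that moment is B major triad (B, D#, F#); C#4 is not a chord tone.
It is approached by step down from D#4 and left by step down to B3.
Step in, step out in the same direction — a passing tone.

C#4 is a passing tone.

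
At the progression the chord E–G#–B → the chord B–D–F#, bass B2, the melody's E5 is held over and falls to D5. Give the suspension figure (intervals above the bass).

4–3 suspension.

At the second chord the bass is B2. The suspended E5 lies a fourth above the bass; after resolving down by step to D5, the interval above the bass becomes a third.
Suspension figures are named by those two intervals: 4–3.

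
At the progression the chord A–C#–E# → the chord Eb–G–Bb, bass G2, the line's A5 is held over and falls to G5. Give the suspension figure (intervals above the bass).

At the second chord the bass is G2. The suspended A5 lies a ninth above the bass; after resolving down by step to G5, the interval above the bass becomes an octave.
Suspension figures are named by those two intervals: 9–8.

9–8 suspension.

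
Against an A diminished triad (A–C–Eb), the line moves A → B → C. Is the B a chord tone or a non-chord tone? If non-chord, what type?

The harmony at that moment is A diminished triad (A, C, Eb); B is not a chord tone.
It is approached by step up from A and left by step up to C.
Step in, step out in the same direction — a passing tone.

Non-chord tone — a passing tone.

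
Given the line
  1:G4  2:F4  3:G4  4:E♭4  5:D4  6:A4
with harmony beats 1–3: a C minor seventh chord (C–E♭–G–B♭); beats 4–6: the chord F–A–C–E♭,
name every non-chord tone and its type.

F4 (beat 2) — neighbor tone; D4 (beat 5) — escape tone.

The harmony at that moment is C minor seventh chord (C, E♭, G, B♭); F4 is not a chord tone.
It is approached by step down from G4 and left by step up to G4.
Step away and step back to the same note — a neighbor tone (lower neighbor).
The harmony at that moment is F dominant seventh chord (F, A, C, E♭); D4 is not a chord tone.
It is approached by step down from E♭4 and left by leap up to A4.
Step in, leap out — an escape tone.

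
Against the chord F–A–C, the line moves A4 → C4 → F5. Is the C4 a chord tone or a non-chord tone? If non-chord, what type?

Chord tone (the fifth of F major triad).

F major triad contains F, A, C; C is the fifth, so it is a chord tone.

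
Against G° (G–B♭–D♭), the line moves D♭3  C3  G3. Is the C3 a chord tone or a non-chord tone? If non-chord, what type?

The harmony at that moment is G diminished triad (G, B♭, D♭); C3 is not a chord tone.
It is approached by step down from D♭3 and left by leap up to G3.
Step in, leap out — an escape tone.

Non-chord tone — an escape tone.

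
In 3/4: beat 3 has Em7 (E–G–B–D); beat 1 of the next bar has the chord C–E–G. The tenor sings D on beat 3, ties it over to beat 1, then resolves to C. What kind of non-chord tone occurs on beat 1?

Suspension.

The harmony at that moment is C major triad (C, E, G); D is not a chord tone.
It is held over (the same pitch as the preceding D) and left by step down to C.
Held over from the previous chord and resolving down by step — a suspension.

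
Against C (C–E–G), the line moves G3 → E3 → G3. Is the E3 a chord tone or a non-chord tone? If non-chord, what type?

C major triad contains C, E, G; E is the third, so it is a chord tone.

Chord tone (the third of C major triad).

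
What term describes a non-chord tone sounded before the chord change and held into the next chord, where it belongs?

Approach: ahead of the chord change (typically by step), so it is dissonant against the current harmony. Departure: none — the same pitch is restated or held and is a chord tone of the new harmony.
Dissonant first, consonant once the harmony catches up: the note simply arrives early — an anticipation. (The reverse timing, consonant first and dissonant after the change, would be a suspension or retardation.)

Anticipation.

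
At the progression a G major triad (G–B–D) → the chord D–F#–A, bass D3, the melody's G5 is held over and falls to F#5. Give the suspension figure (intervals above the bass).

At the second chord the bass is D3. The suspended G5 lies a fourth above the bass; after resolving down by step to F#5, the interval above the bass becomes a third.
Suspension figures are named by those two intervals: 4–3.

4–3 suspension.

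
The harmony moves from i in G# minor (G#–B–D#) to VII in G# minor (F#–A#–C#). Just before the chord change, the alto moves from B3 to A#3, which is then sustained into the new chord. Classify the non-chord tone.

A#3 is an anticipation.

The harmony at that moment is G# minor triad (G#, B, D#); A#3 is not a chord tone.
It is approached by step down from B3 and then sustained as the same pitch into the next harmony.
Arriving early and becoming a chord tone when the harmony changes — an anticipation.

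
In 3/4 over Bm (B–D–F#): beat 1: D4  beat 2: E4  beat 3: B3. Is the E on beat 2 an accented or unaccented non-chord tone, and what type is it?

The harmony at that moment is B minor triad (B, D, F#); E4 is not a chord tone.
It is approached by step up from D4 and left by leap down to B3.
Step in, leap out — an escape tone.
It falls on a weak beat, so it is unaccented.

Unaccented escape tone.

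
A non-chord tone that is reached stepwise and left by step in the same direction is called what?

Approach: by step. Departure: by step, continuing in the same direction.
Stepwise on both sides with no change of direction means the note fills in the space between two different chord tones — a passing tone. (Had it turned back to its starting note it would be a neighbor tone instead.)

Passing tone.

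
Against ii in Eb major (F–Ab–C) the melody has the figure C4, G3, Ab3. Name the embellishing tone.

The harmony at that moment is F minor triad (F, Ab, C); G3 is not a chord tone.
It is approached by leap down from C4 and left by step up to Ab3.
Leap in, step out — an appoggiatura.

G3 is an appoggiatura.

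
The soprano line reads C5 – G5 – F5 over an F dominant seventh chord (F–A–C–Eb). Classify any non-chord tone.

The harmony at that moment is F dominant seventh chord (F, A, C, Eb); G5 is not a chord tone.
It is approached by leap up from C5 and left by step down to F5.
Leap in, step out — an appoggiatura.

G5 is an appoggiatura.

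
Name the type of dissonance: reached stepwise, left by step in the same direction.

Passing tone.

Approach: by step. Departure: by step, continuing in the same direction.
Stepwise on both sides with no change of direction means the note fills in the space between two different chord tones — a passing tone. (Had it turned back to its starting note it would be a neighbor tone instead.)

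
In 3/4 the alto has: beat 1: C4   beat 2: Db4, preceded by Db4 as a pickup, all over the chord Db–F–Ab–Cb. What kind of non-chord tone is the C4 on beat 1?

Lower neighbor tone.

The harmony at that moment is Db dominant seventh chord (Db, F, Ab, Cb); C4 is not a chord tone.
It is approached by step down from Db4 and left by step up to Db4.
Step away and step back to the same note — a neighbor tone (lower neighbor).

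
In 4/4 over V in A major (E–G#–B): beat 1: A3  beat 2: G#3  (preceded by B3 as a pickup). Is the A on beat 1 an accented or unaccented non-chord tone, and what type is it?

Accented passing tone.

The harmony at that moment is E major triad (E, G#, B); A3 is not a chord tone.
It is approached by step down from B3 and left by step down to G#3.
Step in, step out in the same direction — a passing tone.
It falls on the downbeat, so it is accented.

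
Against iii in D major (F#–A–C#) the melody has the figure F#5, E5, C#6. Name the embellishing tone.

The harmony at that moment is F# minor triad (F#, A, C#); E5 is not a chord tone.
It is approached by step down from F#5 and left by leap up to C#6.
Step in, leap out — an escape tone.

E5 is an escape tone.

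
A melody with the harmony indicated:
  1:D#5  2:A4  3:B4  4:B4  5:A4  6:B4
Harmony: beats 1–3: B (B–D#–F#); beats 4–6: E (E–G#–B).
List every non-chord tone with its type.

A4 (beat 2) — appoggiatura; A4 (beat 5) — neighbor tone.

The harmony at that moment is B major triad (B, D#, F#); A4 is not a chord tone.
It is approached by leap down from D#5 and left by step up to B4.
Leap in, step out — an appoggiatura.
The harmony at that moment is E major triad (E, G#, B); A4 is not a chord tone.
It is approached by step down from B4 and left by step up to B4.
Step away and step back to the same note — a neighbor tone (lower neighbor).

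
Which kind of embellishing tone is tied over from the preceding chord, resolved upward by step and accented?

Approach: by preparation — the pitch is first a chord tone, then held (tied or repeated) while the harmony changes under it. Departure: up by step. Metric position: strong.
A prepared dissonance that resolves upward by step — a retardation. (The same figure resolving downward would be a suspension.)

Retardation.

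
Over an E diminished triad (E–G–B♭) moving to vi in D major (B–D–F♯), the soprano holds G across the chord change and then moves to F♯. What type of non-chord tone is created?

G is a suspension.

The harmony at that moment is B minor triad (B, D, F♯); G is not a chord tone.
It is held over (the same pitch as the preceding G) and left by step down to F♯.
Held over from the previous chord and resolving down by step — a suspension.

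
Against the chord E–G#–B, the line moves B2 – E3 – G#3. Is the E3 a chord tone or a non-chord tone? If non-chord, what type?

Chord tone (the root of E major triad).

E major triad contains E, G#, B; E is the root, so it is a chord tone.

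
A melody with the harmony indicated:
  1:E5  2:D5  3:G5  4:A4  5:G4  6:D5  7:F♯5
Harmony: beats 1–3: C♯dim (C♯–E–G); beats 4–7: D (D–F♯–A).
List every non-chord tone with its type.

The harmony at that moment is C♯ diminished triad (C♯, E, G); D5 is not a chord tone.
It is approached by step down from E5 and left by leap up to G5.
Step in, leap out — an escape tone.
The harmony at that moment is D major triad (D, F♯, A); G4 is not a chord tone.
It is approached by step down from A4 and left by leap up to D5.
Step in, leap out — an escape tone.

D5 (beat 2) — escape tone; G4 (beat 5) — escape tone.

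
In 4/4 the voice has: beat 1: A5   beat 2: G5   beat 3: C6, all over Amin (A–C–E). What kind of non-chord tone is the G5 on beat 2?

The harmony at that moment is A minor triad (A, C, E); G5 is not a chord tone.
It is approached by step down from A5 and left by leap up to C6.
Step in, leap out, on a weak beat — an escape tone.

Escape tone.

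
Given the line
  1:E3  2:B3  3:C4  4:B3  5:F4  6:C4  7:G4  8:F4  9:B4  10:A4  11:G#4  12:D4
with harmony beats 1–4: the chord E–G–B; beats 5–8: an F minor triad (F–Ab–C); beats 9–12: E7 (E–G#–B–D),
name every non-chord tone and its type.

The harmony at that moment is E minor triad (E, G, B); C4 is not a chord tone.
It is approached by step up from B3 and left by step down to B3.
Step away and step back to the same note — a neighbor tone (upper neighbor).
The harmony at that moment is F minor triad (F, Ab, C); G4 is not a chord tone.
It is approached by leap up from C4 and left by step down to F4.
Leap in, step out — an appoggiatura.
The harmony at that moment is E dominant seventh chord (E, G#, B, D); A4 is not a chord tone.
It is approached by step down from B4 and left by step down to G#4.
Step in, step out in the same direction — a passing tone.

C4 (beat 3) — neighbor tone; G4 (beat 7) — appoggiatura; A4 (beat 10) — passing tone.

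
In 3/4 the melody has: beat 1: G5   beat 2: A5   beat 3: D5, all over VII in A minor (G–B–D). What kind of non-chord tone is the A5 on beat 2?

The harmony at that moment is G major triad (G, B, D); A5 is not a chord tone.
It is approached by step up from G5 and left by leap down to D5.
Step in, leap out, on a weak beat — an escape tone.

Escape tone.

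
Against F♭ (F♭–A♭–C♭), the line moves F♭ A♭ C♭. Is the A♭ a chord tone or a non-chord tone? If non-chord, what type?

Fb major triad contains F♭, A♭, C♭; A♭ is the third, so it is a chord tone.

Chord tone (the third of Fb major triad).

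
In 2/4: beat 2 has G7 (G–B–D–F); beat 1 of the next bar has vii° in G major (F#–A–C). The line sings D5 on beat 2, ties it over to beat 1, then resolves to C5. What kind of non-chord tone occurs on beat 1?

The harmony at that moment is F# diminished triad (F#, A, C); D5 is not a chord tone.
It is held over (the same pitch as the preceding D5) and left by step down to C5.
Held over from the previous chord and resolving down by step — a suspension.

Suspension.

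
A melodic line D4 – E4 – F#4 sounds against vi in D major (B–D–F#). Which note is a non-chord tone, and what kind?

E4 is a passing tone.

The harmony at that moment is B minor triad (B, D, F#); E4 is not a chord tone.
It is approached by step up from D4 and left by step up to F#4.
Step in, step out in the same direction — a passing tone.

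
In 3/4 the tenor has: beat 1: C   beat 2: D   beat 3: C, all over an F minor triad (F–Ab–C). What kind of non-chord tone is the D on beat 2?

Upper neighbor tone.

The harmony at that moment is F minor triad (F, Ab, C); D is not a chord tone.
It is approached by step up from C and left by step down to C.
Step away and step back to the same note — a neighbor tone (upper neighbor).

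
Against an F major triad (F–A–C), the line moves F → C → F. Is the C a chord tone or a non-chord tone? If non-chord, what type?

Chord tone (the fifth of F major triad).

F major triad contains F, A, C; C is the fifth, so it is a chord tone.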